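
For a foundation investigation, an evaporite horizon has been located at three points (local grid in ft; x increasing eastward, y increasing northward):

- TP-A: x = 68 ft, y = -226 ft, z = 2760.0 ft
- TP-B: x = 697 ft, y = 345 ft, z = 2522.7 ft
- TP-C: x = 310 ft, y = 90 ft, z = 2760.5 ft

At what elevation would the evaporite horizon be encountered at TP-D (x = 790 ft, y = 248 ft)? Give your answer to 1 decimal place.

2314.7 ft

Two edge vectors: TP-A→TP-B = (629, 571, -237.3), TP-A→TP-C = (242, 316, 0.5).
Normal n = (TP-A→TP-B) × (TP-A→TP-C) = (75272.3, -57741.1, 60582).
So ∂z/∂x = −n_x/n_z = −1.24249 and ∂z/∂y = −n_y/n_z = 0.95311.
Intercept c from TP-A: 2760 + 84.49 + 215.40 = 3059.89.
At (790, 248): z = −981.6 + 236.4 + 3059.89 = 2314.7 ft.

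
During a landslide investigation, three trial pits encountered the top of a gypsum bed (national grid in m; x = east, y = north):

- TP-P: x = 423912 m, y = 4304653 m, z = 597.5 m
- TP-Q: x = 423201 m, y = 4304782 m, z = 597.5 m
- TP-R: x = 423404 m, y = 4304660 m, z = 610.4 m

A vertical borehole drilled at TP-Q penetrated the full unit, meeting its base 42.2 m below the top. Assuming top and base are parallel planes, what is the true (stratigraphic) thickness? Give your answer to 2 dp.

Two edge vectors: TP-P→TP-Q = (-711, 129, 0), TP-P→TP-R = (-508, 7, 12.9).
Normal n = (TP-P→TP-Q) × (TP-P→TP-R) = (1664.1, 9171.9, 60555).
So ∂z/∂x = −n_x/n_z = −0.02748 and ∂z/∂y = −n_y/n_z = −0.15146.
|∇z| = √(a²+b²) = 0.15394, so dip δ = arctan(0.15394) = 8.75°.
True thickness = vertical thickness × cos δ = 42.2 × cos 8.75° = 41.71 m.

41.71 m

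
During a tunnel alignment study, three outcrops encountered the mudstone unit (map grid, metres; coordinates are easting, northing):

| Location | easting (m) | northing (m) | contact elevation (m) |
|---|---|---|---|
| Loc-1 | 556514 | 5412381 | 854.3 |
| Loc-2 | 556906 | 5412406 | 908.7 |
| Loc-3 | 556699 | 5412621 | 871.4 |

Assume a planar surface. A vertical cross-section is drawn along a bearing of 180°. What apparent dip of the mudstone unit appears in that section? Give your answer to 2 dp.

2.15°

Two edge vectors: Loc-1→Loc-2 = (392, 25, 54.4), Loc-1→Loc-3 = (185, 240, 17.1).
Normal n = (Loc-1→Loc-2) × (Loc-1→Loc-3) = (-12628.5, 3360.8, 89455).
So ∂z/∂easting = −n_x/n_z = 0.14117 and ∂z/∂northing = −n_y/n_z = −0.03757.
Unit vector along 180° is (sin 180°, cos 180°) = (0.0000, -1.0000).
Slope in that direction = a·(0.0000) + b·(-1.0000) = 0.03757.
Apparent dip = arctan|0.03757| = 2.15° (true dip is 8.3°, so apparent ≤ true as expected).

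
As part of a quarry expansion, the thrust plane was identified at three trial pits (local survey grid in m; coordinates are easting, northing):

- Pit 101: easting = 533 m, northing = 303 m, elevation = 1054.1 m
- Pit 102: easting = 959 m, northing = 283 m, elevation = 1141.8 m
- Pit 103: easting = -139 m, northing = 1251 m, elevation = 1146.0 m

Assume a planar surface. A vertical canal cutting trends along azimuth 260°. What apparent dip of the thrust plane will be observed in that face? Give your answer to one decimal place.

Let the plane be z = a·easting + b·northing + c.
Pit 102−Pit 101: 426a − 20b = 87.7;  Pit 103−Pit 101: −672a + 948b = 91.9.
Solving gives a = 0.21766, b = 0.25123.
Unit vector along 260° is (sin 260°, cos 260°) = (-0.9848, -0.1736).
Slope in that direction = a·(-0.9848) + b·(-0.1736) = −0.25798.
Apparent dip = arctan|0.25798| = 14.5° (true dip is 18.4°, so apparent ≤ true as expected).

14.5°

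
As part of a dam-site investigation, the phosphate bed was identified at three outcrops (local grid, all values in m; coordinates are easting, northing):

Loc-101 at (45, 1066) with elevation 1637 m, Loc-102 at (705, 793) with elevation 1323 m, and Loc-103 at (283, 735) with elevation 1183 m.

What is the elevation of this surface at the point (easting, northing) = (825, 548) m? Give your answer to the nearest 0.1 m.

979.6 m

Two edge vectors: Loc-101→Loc-102 = (660, -273, -314), Loc-101→Loc-103 = (238, -331, -454).
Normal n = (Loc-101→Loc-102) × (Loc-101→Loc-103) = (20008, 224908, -153486).
So ∂z/∂easting = −n_x/n_z = 0.130357 and ∂z/∂northing = −n_y/n_z = 1.465332.
Intercept c from Loc-101: 1637 − 5.87 − 1562.04 = 69.09.
At (825, 548): z = 107.5 + 803.0 + 69.09 = 979.6 m.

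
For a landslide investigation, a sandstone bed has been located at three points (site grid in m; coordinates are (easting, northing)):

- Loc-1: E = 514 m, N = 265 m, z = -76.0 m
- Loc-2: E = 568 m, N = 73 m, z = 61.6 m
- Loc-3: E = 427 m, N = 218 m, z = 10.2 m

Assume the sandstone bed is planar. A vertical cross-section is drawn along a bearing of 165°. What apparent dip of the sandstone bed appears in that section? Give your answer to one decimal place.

Let the plane be z = a·E + b·N + c.
Loc-2−Loc-1: 54a − 192b = 137.6;  Loc-3−Loc-1: −87a − 47b = 86.2.
Solving gives a = −0.52402, b = −0.86405.
Unit vector along 165° is (sin 165°, cos 165°) = (0.2588, -0.9659).
Slope in that direction = a·(0.2588) + b·(-0.9659) = 0.69898.
Apparent dip = arctan|0.69898| = 35.0° (true dip is 45.3°, so apparent ≤ true as expected).

35.0°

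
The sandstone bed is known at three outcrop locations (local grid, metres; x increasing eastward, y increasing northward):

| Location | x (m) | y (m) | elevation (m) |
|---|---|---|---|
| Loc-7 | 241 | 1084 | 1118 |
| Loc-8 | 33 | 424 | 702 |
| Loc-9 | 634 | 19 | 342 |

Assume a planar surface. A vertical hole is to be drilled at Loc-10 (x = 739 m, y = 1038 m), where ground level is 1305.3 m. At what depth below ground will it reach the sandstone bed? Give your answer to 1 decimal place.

Two edge vectors: Loc-7→Loc-8 = (-208, -660, -416), Loc-7→Loc-9 = (393, -1065, -776).
Normal n = (Loc-7→Loc-8) × (Loc-7→Loc-9) = (69120, -324896, 480900).
So ∂z/∂x = −n_x/n_z = −0.143731 and ∂z/∂y = −n_y/n_z = 0.675600.
Intercept c from Loc-7: 1118 + 34.64 − 732.35 = 420.29.
At (739, 1038): z_contact = −106.22 + 701.27 + 420.29 = 1015.34 m.
Depth below ground = 1305.3 − 1015.34 = 290.0 m.

290.0 m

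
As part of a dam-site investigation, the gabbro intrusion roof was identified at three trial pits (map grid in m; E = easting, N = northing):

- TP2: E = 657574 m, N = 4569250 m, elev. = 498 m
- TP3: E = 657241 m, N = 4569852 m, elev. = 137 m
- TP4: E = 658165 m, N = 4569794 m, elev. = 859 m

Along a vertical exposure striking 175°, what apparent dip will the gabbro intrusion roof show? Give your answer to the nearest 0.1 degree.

13.5°

Two edge vectors: TP2→TP3 = (-333, 602, -361), TP2→TP4 = (591, 544, 361).
Normal n = (TP2→TP3) × (TP2→TP4) = (413706, -93138, -536934).
So ∂z/∂E = −n_x/n_z = 0.77050 and ∂z/∂N = −n_y/n_z = −0.17346.
Unit vector along 175° is (sin 175°, cos 175°) = (0.0872, -0.9962).
Slope in that direction = a·(0.0872) + b·(-0.9962) = 0.23996.
Apparent dip = arctan|0.23996| = 13.5° (true dip is 38.3°, so apparent ≤ true as expected).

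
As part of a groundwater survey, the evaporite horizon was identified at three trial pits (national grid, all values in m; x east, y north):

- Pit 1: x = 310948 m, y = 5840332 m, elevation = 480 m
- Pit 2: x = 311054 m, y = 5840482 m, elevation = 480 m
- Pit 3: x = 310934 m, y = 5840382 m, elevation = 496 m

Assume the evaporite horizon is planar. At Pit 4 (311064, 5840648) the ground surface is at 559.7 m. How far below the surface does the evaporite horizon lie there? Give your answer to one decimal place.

Let the plane be z = a·x + b·y + c.
Pit 2−Pit 1: 106a + 150b = 0;  Pit 3−Pit 1: −14a + 50b = 16.
Solving gives a = −0.324324324, b = 0.229189189.
Then c = 480 − a·310948 − b·5840332 = −1237212.96.
At (311064, 5840648): z_contact = −100885.62 + 1338613.38 − 1237212.96 = 514.80 m.
Depth below ground = 559.7 − 514.80 = 44.9 m.

44.9 m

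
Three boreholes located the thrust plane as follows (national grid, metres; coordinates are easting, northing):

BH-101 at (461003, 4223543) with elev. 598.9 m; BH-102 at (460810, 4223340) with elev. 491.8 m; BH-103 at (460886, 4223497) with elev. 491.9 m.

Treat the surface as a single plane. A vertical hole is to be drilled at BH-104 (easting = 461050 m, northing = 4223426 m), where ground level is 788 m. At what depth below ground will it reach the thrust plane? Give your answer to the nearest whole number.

72 m

Let the plane be z = a·easting + b·northing + c.
BH-102−BH-101: −193a − 203b = −107.1;  BH-103−BH-101: −117a − 46b = −107.
Solving gives a = 1.12918712, b = −0.54597593.
Then c = 598.9 − a·461003 − b·4223543 = 1785993.07.
At (461050, 4223426): z_contact = 520611.7 − 2305888.9 + 1785993.07 = 715.9 m.
Depth below ground = 788 − 715.9 = 72 m.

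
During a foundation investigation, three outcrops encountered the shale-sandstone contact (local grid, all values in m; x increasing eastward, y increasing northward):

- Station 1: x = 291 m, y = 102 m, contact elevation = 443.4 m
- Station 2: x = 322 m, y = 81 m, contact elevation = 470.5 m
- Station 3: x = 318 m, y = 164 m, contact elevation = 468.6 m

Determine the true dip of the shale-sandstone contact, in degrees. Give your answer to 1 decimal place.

41.6°

Let the plane be z = a·x + b·y + c.
Station 2−Station 1: 31a − 21b = 27.1;  Station 3−Station 1: 27a + 62b = 25.2.
Solving gives a = 0.88767, b = 0.01989.
Gradient magnitude |∇z| = √(a² + b²) = √(0.78795 + 0.00040) = 0.88789.
True dip = arctan(0.88789) = 41.6°, dipping toward W (azimuth ≈ 269°).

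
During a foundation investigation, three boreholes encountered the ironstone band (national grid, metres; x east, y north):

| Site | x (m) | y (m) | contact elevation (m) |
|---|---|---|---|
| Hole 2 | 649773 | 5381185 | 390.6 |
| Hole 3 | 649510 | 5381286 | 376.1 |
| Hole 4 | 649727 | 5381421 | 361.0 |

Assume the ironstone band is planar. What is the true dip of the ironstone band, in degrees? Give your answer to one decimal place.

7.1°

Two edge vectors: Hole 2→Hole 3 = (-263, 101, -14.5), Hole 2→Hole 4 = (-46, 236, -29.6).
Normal n = (Hole 2→Hole 3) × (Hole 2→Hole 4) = (432.4, -7117.8, -57422).
So ∂z/∂x = −n_x/n_z = 0.00753 and ∂z/∂y = −n_y/n_z = −0.12396.
Gradient magnitude |∇z| = √(a² + b²) = √(0.00006 + 0.01537) = 0.12418.
True dip = arctan(0.12418) = 7.1°, dipping toward N (azimuth ≈ 357°).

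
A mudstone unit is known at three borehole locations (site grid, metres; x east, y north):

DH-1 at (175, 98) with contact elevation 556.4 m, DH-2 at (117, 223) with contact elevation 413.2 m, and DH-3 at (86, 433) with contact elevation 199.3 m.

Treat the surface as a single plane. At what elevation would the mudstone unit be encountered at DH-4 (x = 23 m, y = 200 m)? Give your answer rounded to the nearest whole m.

Let the plane be z = a·x + b·y + c.
DH-2−DH-1: −58a + 125b = −143.2;  DH-3−DH-1: −89a + 335b = −357.1.
Solving gives a = 0.40151, b = −0.95930.
Then c = 556.4 − a·175 − b·98 = 580.15.
At (23, 200): z = 9.2 − 191.9 + 580.15 = 397.5 m.

398 m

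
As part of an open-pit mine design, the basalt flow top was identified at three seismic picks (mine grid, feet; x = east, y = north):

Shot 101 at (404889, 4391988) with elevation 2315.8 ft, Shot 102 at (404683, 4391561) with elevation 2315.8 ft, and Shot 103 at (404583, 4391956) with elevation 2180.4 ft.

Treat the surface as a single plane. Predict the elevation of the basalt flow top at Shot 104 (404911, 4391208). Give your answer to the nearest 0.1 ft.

2501.4 ft

Two edge vectors: Shot 101→Shot 102 = (-206, -427, 0), Shot 101→Shot 103 = (-306, -32, -135.4).
Normal n = (Shot 101→Shot 102) × (Shot 101→Shot 103) = (57815.8, -27892.4, -124070).
So ∂z/∂x = −n_x/n_z = 0.465993391 and ∂z/∂y = −n_y/n_z = −0.224811800.
Intercept c from Shot 101: 2315.8 − 188675.60 + 987370.73 = 801010.93.
At (404911, 4391208): z = 188685.8 − 987195.4 + 801010.93 = 2501.4 ft.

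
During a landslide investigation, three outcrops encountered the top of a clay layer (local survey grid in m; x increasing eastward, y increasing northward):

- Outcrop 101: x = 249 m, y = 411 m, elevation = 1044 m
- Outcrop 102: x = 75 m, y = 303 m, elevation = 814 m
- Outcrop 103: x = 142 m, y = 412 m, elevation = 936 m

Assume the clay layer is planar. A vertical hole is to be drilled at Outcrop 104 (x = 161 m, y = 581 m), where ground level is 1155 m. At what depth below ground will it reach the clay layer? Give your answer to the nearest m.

Let the plane be z = a·x + b·y + c.
Outcrop 102−Outcrop 101: −174a − 108b = −230;  Outcrop 103−Outcrop 101: −107a + 1b = −108.
Solving gives a = 1.01398, b = 0.49599.
Then c = 1044 − a·249 − b·411 = 587.67.
At (161, 581): z_contact = 163.3 + 288.2 + 587.67 = 1039.1 m.
Depth below ground = 1155 − 1039.1 = 116 m.

116 m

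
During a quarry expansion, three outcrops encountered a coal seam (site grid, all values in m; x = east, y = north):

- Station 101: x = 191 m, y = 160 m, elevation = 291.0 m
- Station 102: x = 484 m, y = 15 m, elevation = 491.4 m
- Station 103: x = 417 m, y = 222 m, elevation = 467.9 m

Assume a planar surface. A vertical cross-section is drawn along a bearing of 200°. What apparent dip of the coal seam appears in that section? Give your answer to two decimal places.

Let the plane be z = a·x + b·y + c.
Station 102−Station 101: 293a − 145b = 200.4;  Station 103−Station 101: 226a + 62b = 176.9.
Solving gives a = 0.74751, b = 0.12842.
Unit vector along 200° is (sin 200°, cos 200°) = (-0.3420, -0.9397).
Slope in that direction = a·(-0.3420) + b·(-0.9397) = −0.37634.
Apparent dip = arctan|0.37634| = 20.62° (true dip is 37.2°, so apparent ≤ true as expected).

20.62°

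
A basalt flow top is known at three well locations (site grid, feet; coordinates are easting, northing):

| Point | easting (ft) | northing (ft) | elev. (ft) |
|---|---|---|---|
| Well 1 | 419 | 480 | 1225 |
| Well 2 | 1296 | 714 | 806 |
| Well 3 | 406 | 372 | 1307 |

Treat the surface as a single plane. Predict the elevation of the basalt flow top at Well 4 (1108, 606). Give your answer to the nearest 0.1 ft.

Two edge vectors: Well 1→Well 2 = (877, 234, -419), Well 1→Well 3 = (-13, -108, 82).
Normal n = (Well 1→Well 2) × (Well 1→Well 3) = (-26064, -66467, -91674).
So ∂z/∂easting = −n_x/n_z = −0.284312 and ∂z/∂northing = −n_y/n_z = −0.725037.
Intercept c from Well 1: 1225 + 119.13 + 348.02 = 1692.14.
At (1108, 606): z = −315.0 − 439.4 + 1692.14 = 937.8 ft.

937.8 ft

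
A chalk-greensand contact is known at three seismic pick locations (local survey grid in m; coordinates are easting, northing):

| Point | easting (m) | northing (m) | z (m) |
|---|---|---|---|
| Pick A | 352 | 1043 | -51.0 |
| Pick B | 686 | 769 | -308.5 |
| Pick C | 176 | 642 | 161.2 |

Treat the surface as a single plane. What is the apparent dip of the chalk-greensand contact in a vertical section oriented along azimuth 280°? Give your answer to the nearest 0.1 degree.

40.3°

Two edge vectors: Pick A→Pick B = (334, -274, -257.5), Pick A→Pick C = (-176, -401, 212.2).
Normal n = (Pick A→Pick B) × (Pick A→Pick C) = (-161400.3, -25554.8, -182158).
So ∂z/∂easting = −n_x/n_z = −0.88605 and ∂z/∂northing = −n_y/n_z = −0.14029.
Unit vector along 280° is (sin 280°, cos 280°) = (-0.9848, 0.1736).
Slope in that direction = a·(-0.9848) + b·(0.1736) = 0.84822.
Apparent dip = arctan|0.84822| = 40.3° (true dip is 41.9°, so apparent ≤ true as expected).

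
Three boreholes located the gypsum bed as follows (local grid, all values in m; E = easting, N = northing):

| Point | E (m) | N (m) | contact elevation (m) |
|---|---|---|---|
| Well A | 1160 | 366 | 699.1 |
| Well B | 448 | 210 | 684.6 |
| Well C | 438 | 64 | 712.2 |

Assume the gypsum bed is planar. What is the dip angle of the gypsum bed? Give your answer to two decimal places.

Let the plane be z = a·E + b·N + c.
Well B−Well A: −712a − 156b = −14.5;  Well C−Well A: −722a − 302b = 13.1.
Solving gives a = 0.06273, b = −0.19334.
Gradient magnitude |∇z| = √(a² + b²) = √(0.00393 + 0.03738) = 0.20326.
True dip = arctan(0.20326) = 11.49°, dipping toward NNW (azimuth ≈ 342°).

11.49°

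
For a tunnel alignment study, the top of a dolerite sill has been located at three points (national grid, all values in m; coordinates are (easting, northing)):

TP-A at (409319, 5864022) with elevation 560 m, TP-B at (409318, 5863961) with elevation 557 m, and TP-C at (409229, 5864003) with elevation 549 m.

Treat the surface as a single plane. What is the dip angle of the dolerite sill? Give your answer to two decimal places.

Let the plane be z = a·E + b·N + c.
TP-B−TP-A: −1a − 61b = −3;  TP-C−TP-A: −90a − 19b = −11.
Solving gives a = 0.11223, b = 0.04734.
Gradient magnitude |∇z| = √(a² + b²) = √(0.01260 + 0.00224) = 0.12180.
True dip = arctan(0.12180) = 6.94°, dipping toward WSW (azimuth ≈ 247°).

6.94°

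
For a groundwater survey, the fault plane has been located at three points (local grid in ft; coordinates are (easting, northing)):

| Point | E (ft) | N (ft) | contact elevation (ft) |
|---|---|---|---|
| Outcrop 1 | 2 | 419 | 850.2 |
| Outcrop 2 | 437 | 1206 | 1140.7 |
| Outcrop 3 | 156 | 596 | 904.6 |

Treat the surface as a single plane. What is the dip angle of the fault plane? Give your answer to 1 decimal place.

Two edge vectors: Outcrop 1→Outcrop 2 = (435, 787, 290.5), Outcrop 1→Outcrop 3 = (154, 177, 54.4).
Normal n = (Outcrop 1→Outcrop 2) × (Outcrop 1→Outcrop 3) = (-8605.7, 21073, -44203).
So ∂z/∂E = −n_x/n_z = −0.19469 and ∂z/∂N = −n_y/n_z = 0.47673.
Gradient magnitude |∇z| = √(a² + b²) = √(0.03790 + 0.22727) = 0.51495.
True dip = arctan(0.51495) = 27.2°, dipping toward SSE (azimuth ≈ 158°).

27.2°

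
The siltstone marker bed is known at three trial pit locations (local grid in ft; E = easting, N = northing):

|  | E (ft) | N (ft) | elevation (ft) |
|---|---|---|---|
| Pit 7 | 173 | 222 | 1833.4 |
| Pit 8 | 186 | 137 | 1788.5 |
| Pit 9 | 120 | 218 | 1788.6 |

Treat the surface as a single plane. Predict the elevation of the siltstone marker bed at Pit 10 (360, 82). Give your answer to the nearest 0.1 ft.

Let the plane be z = a·E + b·N + c.
Pit 8−Pit 7: 13a − 85b = −44.9;  Pit 9−Pit 7: −53a − 4b = −44.8.
Solving gives a = 0.79623, b = 0.65001.
Then c = 1833.4 − a·173 − b·222 = 1551.35.
At (360, 82): z = 286.6 + 53.3 + 1551.35 = 1891.3 ft.

1891.3 ft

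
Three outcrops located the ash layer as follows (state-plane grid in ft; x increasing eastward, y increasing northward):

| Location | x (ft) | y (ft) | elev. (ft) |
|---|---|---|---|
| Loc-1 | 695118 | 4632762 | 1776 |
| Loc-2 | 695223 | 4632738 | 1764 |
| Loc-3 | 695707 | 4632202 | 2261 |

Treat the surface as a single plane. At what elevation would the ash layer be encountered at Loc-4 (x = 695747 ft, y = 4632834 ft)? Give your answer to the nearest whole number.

1424 ft

Let the plane be z = a·x + b·y + c.
Loc-2−Loc-1: 105a − 24b = −12;  Loc-3−Loc-1: 589a − 560b = 485.
Solving gives a = −0.41106932, b = −1.29842826.
Then c = 1776 − a·695118 − b·4632762 = 6302826.80.
At (695747, 4632834): z = −286000.2 − 6015402.6 + 6302826.80 = 1424.0 ft.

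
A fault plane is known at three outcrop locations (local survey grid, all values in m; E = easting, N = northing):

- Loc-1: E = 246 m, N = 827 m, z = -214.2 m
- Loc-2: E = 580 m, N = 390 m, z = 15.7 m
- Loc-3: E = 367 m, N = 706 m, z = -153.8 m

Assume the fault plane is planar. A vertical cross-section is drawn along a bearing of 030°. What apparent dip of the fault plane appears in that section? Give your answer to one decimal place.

Two edge vectors: Loc-1→Loc-2 = (334, -437, 229.9), Loc-1→Loc-3 = (121, -121, 60.4).
Normal n = (Loc-1→Loc-2) × (Loc-1→Loc-3) = (1423.1, 7644.3, 12463).
So ∂z/∂E = −n_x/n_z = −0.11419 and ∂z/∂N = −n_y/n_z = −0.61336.
Unit vector along 030° is (sin 30°, cos 30°) = (0.5000, 0.8660).
Slope in that direction = a·(0.5000) + b·(0.8660) = −0.58828.
Apparent dip = arctan|0.58828| = 30.5° (true dip is 32.0°, so apparent ≤ true as expected).

30.5°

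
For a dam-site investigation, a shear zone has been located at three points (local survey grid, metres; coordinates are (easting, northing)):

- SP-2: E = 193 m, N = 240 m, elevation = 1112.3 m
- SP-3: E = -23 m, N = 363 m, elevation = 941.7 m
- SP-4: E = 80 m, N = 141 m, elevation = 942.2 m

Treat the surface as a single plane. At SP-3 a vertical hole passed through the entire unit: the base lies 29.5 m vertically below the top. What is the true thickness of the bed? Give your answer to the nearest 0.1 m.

19.1 m

Two edge vectors: SP-2→SP-3 = (-216, 123, -170.6), SP-2→SP-4 = (-113, -99, -170.1).
Normal n = (SP-2→SP-3) × (SP-2→SP-4) = (-37811.7, -17463.8, 35283).
So ∂z/∂E = −n_x/n_z = 1.07167 and ∂z/∂N = −n_y/n_z = 0.49496.
|∇z| = √(a²+b²) = 1.18045, so dip δ = arctan(1.18045) = 49.73°.
True thickness = vertical thickness × cos δ = 29.5 × cos 49.73° = 19.1 m.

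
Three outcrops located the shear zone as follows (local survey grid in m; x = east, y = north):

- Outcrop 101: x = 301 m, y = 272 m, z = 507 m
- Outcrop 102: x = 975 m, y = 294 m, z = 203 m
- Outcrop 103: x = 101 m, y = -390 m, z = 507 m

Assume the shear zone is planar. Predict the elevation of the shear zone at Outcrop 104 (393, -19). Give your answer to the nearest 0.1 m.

425.0 m

Let the plane be z = a·x + b·y + c.
Outcrop 102−Outcrop 101: 674a + 22b = −304;  Outcrop 103−Outcrop 101: −200a − 662b = 0.
Solving gives a = −0.45553, b = 0.13762.
Then c = 507 − a·301 − b·272 = 606.68.
At (393, -19): z = −179.0 − 2.6 + 606.68 = 425.0 m.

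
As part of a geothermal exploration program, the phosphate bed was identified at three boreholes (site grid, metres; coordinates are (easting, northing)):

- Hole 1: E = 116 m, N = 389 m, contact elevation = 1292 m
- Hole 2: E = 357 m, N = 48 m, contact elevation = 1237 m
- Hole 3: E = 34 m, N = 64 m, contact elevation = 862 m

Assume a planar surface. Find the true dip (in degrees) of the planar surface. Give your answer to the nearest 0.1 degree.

Two edge vectors: Hole 1→Hole 2 = (241, -341, -55), Hole 1→Hole 3 = (-82, -325, -430).
Normal n = (Hole 1→Hole 2) × (Hole 1→Hole 3) = (128755, 108140, -106287).
So ∂z/∂E = −n_x/n_z = 1.21139 and ∂z/∂N = −n_y/n_z = 1.01743.
Gradient magnitude |∇z| = √(a² + b²) = √(1.46747 + 1.03517) = 1.58197.
True dip = arctan(1.58197) = 57.7°, dipping toward SW (azimuth ≈ 230°).

57.7°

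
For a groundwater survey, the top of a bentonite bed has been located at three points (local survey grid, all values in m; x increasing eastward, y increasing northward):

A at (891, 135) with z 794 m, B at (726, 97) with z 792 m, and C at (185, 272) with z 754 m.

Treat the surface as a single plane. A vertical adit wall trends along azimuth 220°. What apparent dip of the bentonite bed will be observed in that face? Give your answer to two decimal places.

3.27°

Two edge vectors: A→B = (-165, -38, -2), A→C = (-706, 137, -40).
Normal n = (A→B) × (A→C) = (1794, -5188, -49433).
So ∂z/∂x = −n_x/n_z = 0.03629 and ∂z/∂y = −n_y/n_z = −0.10495.
Unit vector along 220° is (sin 220°, cos 220°) = (-0.6428, -0.7660).
Slope in that direction = a·(-0.6428) + b·(-0.7660) = 0.05707.
Apparent dip = arctan|0.05707| = 3.27° (true dip is 6.3°, so apparent ≤ true as expected).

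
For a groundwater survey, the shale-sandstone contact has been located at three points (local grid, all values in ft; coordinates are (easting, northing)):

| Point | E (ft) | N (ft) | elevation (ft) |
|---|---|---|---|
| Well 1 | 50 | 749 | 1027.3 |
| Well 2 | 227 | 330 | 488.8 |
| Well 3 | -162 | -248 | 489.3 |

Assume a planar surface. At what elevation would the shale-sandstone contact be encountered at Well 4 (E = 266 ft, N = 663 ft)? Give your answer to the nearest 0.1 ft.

Two edge vectors: Well 1→Well 2 = (177, -419, -538.5), Well 1→Well 3 = (-212, -997, -538).
Normal n = (Well 1→Well 2) × (Well 1→Well 3) = (-311462.5, 209388, -265297).
So ∂z/∂E = −n_x/n_z = −1.17401 and ∂z/∂N = −n_y/n_z = 0.78926.
Intercept c from Well 1: 1027.3 + 58.70 − 591.15 = 494.85.
At (266, 663): z = −312.3 + 523.3 + 494.85 = 705.8 ft.

705.8 ft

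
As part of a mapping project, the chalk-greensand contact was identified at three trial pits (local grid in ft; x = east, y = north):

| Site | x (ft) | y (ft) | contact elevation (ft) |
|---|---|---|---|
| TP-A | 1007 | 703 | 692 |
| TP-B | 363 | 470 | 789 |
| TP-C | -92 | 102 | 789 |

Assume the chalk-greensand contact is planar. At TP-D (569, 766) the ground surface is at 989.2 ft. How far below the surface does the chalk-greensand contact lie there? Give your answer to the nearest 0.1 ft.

Let the plane be z = a·x + b·y + c.
TP-B−TP-A: −644a − 233b = 97;  TP-C−TP-A: −1099a − 601b = 97.
Solving gives a = −0.272536, b = 0.336968.
Then c = 692 − a·1007 − b·703 = 729.56.
At (569, 766): z_contact = −155.07 + 258.12 + 729.56 = 832.60 ft.
Depth below ground = 989.2 − 832.60 = 156.6 ft.

156.6 ft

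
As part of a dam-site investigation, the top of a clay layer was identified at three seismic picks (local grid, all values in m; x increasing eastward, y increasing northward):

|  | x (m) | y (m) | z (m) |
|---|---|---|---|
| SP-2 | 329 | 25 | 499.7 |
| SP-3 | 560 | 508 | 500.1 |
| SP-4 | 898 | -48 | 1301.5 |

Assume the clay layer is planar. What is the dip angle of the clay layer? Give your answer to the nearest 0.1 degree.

Two edge vectors: SP-2→SP-3 = (231, 483, 0.4), SP-2→SP-4 = (569, -73, 801.8).
Normal n = (SP-2→SP-3) × (SP-2→SP-4) = (387298.6, -184988.2, -291690).
So ∂z/∂x = −n_x/n_z = 1.32777 and ∂z/∂y = −n_y/n_z = −0.63419.
Gradient magnitude |∇z| = √(a² + b²) = √(1.76299 + 0.40220) = 1.47146.
True dip = arctan(1.47146) = 55.8°, dipping toward WNW (azimuth ≈ 296°).

55.8°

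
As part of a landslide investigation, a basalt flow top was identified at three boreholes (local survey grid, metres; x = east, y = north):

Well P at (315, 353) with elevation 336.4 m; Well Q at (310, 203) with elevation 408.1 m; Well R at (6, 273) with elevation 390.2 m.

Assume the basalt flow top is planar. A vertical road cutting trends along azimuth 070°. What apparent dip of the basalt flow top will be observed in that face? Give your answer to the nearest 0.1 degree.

Let the plane be z = a·x + b·y + c.
Well Q−Well P: −5a − 150b = 71.7;  Well R−Well P: −309a − 80b = 53.8.
Solving gives a = −0.05079, b = −0.47631.
Unit vector along 070° is (sin 70°, cos 70°) = (0.9397, 0.3420).
Slope in that direction = a·(0.9397) + b·(0.3420) = −0.21064.
Apparent dip = arctan|0.21064| = 11.9° (true dip is 25.6°, so apparent ≤ true as expected).

11.9°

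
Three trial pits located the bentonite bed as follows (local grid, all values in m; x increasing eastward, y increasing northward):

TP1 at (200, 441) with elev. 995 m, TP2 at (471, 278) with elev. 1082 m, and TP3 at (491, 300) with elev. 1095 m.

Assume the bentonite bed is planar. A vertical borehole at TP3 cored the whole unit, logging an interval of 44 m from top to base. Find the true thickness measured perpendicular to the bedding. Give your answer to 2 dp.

Let the plane be z = a·x + b·y + c.
TP2−TP1: 271a − 163b = 87;  TP3−TP1: 291a − 141b = 100.
Solving gives a = 0.43732, b = 0.19334.
|∇z| = √(a²+b²) = 0.47816, so dip δ = arctan(0.47816) = 25.56°.
True thickness = vertical thickness × cos δ = 44 × cos 25.56° = 39.70 m.

39.70 m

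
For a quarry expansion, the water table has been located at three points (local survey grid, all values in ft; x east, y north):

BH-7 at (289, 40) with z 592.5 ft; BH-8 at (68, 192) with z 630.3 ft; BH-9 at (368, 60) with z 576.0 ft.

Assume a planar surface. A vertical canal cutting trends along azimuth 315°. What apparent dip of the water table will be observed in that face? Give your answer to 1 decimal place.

Two edge vectors: BH-7→BH-8 = (-221, 152, 37.8), BH-7→BH-9 = (79, 20, -16.5).
Normal n = (BH-7→BH-8) × (BH-7→BH-9) = (-3264, -660.3, -16428).
So ∂z/∂x = −n_x/n_z = −0.19869 and ∂z/∂y = −n_y/n_z = −0.04019.
Unit vector along 315° is (sin 315°, cos 315°) = (-0.7071, 0.7071).
Slope in that direction = a·(-0.7071) + b·(0.7071) = 0.11207.
Apparent dip = arctan|0.11207| = 6.4° (true dip is 11.5°, so apparent ≤ true as expected).

6.4°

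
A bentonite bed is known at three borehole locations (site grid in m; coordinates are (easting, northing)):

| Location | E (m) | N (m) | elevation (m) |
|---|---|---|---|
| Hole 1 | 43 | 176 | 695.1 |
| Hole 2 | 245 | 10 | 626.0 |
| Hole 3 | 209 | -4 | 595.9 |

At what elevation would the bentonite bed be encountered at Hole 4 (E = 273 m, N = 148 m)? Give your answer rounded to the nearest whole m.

773 m

Let the plane be z = a·E + b·N + c.
Hole 2−Hole 1: 202a − 166b = −69.1;  Hole 3−Hole 1: 166a − 180b = −99.2.
Solving gives a = 0.45766, b = 0.97317.
Then c = 695.1 − a·43 − b·176 = 504.14.
At (273, 148): z = 124.9 + 144.0 + 504.14 = 773.1 m.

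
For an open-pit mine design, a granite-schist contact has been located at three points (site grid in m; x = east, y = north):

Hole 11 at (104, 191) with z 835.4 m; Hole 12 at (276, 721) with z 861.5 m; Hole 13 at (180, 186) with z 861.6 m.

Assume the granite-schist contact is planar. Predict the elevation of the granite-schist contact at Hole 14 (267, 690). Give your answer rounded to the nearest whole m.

Two edge vectors: Hole 11→Hole 12 = (172, 530, 26.1), Hole 11→Hole 13 = (76, -5, 26.2).
Normal n = (Hole 11→Hole 12) × (Hole 11→Hole 13) = (14016.5, -2522.8, -41140).
So ∂z/∂x = −n_x/n_z = 0.34070 and ∂z/∂y = −n_y/n_z = −0.06132.
Intercept c from Hole 11: 835.4 − 35.43 + 11.71 = 811.68.
At (267, 690): z = 91.0 − 42.3 + 811.68 = 860.3 m.

860 m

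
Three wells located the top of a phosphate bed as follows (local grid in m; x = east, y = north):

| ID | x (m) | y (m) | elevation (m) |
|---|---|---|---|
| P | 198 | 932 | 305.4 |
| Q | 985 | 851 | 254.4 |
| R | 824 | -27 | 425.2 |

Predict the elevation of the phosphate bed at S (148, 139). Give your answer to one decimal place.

451.7 m

Let the plane be z = a·x + b·y + c.
Q−P: 787a − 81b = −51;  R−P: 626a − 959b = 119.8.
Solving gives a = −0.08325, b = −0.17927.
Then c = 305.4 − a·198 − b·932 = 488.96.
At (148, 139): z = −12.3 − 24.9 + 488.96 = 451.7 m.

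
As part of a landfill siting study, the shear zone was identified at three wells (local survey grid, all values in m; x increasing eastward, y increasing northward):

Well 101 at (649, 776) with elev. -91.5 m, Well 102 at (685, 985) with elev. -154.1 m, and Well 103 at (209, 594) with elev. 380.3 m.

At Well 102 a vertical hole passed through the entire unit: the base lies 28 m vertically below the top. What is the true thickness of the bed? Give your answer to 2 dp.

19.52 m

Two edge vectors: Well 101→Well 102 = (36, 209, -62.6), Well 101→Well 103 = (-440, -182, 471.8).
Normal n = (Well 101→Well 102) × (Well 101→Well 103) = (87213, 10559.2, 85408).
So ∂z/∂x = −n_x/n_z = −1.02113 and ∂z/∂y = −n_y/n_z = −0.12363.
|∇z| = √(a²+b²) = 1.02859, so dip δ = arctan(1.02859) = 45.81°.
True thickness = vertical thickness × cos δ = 28 × cos 45.81° = 19.52 m.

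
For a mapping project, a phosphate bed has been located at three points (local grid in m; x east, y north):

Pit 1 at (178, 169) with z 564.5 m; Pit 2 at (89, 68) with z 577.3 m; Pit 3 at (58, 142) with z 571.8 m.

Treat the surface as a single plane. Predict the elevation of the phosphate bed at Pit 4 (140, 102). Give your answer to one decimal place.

Two edge vectors: Pit 1→Pit 2 = (-89, -101, 12.8), Pit 1→Pit 3 = (-120, -27, 7.3).
Normal n = (Pit 1→Pit 2) × (Pit 1→Pit 3) = (-391.7, -886.3, -9717).
So ∂z/∂x = −n_x/n_z = −0.04031 and ∂z/∂y = −n_y/n_z = −0.09121.
Intercept c from Pit 1: 564.5 + 7.18 + 15.41 = 587.09.
At (140, 102): z = −5.6 − 9.3 + 587.09 = 572.1 m.

572.1 m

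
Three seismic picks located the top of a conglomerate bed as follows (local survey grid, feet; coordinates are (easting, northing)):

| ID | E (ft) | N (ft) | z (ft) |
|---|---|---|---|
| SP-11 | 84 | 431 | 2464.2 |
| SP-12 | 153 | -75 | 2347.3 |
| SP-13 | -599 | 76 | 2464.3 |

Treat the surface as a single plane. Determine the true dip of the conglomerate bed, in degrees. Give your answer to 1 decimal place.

Two edge vectors: SP-11→SP-12 = (69, -506, -116.9), SP-11→SP-13 = (-683, -355, 0.1).
Normal n = (SP-11→SP-12) × (SP-11→SP-13) = (-41550.1, 79835.8, -370093).
So ∂z/∂E = −n_x/n_z = −0.11227 and ∂z/∂N = −n_y/n_z = 0.21572.
Gradient magnitude |∇z| = √(a² + b²) = √(0.01260 + 0.04653) = 0.24318.
True dip = arctan(0.24318) = 13.7°, dipping toward SSE (azimuth ≈ 153°).

13.7°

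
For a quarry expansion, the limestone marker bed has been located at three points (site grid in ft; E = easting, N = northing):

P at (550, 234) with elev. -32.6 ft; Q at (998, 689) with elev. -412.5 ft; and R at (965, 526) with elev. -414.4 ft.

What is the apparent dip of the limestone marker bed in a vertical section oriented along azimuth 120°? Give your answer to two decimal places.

46.47°

Two edge vectors: P→Q = (448, 455, -379.9), P→R = (415, 292, -381.8).
Normal n = (P→Q) × (P→R) = (-62788.2, 13387.9, -58009).
So ∂z/∂E = −n_x/n_z = −1.08239 and ∂z/∂N = −n_y/n_z = 0.23079.
Unit vector along 120° is (sin 120°, cos 120°) = (0.8660, -0.5000).
Slope in that direction = a·(0.8660) + b·(-0.5000) = −1.05277.
Apparent dip = arctan|1.05277| = 46.47° (true dip is 47.9°, so apparent ≤ true as expected).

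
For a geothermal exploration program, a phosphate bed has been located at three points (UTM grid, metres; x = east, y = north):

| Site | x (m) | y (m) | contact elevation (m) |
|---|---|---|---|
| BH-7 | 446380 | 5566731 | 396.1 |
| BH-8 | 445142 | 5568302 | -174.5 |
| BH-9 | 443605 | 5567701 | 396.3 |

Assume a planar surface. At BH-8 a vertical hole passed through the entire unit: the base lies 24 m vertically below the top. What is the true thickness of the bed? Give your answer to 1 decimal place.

Two edge vectors: BH-7→BH-8 = (-1238, 1571, -570.6), BH-7→BH-9 = (-2775, 970, 0.2).
Normal n = (BH-7→BH-8) × (BH-7→BH-9) = (553796.2, 1583662.6, 3158665).
So ∂z/∂x = −n_x/n_z = −0.17533 and ∂z/∂y = −n_y/n_z = −0.50137.
|∇z| = √(a²+b²) = 0.53114, so dip δ = arctan(0.53114) = 27.97°.
True thickness = vertical thickness × cos δ = 24 × cos 27.97° = 21.2 m.

21.2 m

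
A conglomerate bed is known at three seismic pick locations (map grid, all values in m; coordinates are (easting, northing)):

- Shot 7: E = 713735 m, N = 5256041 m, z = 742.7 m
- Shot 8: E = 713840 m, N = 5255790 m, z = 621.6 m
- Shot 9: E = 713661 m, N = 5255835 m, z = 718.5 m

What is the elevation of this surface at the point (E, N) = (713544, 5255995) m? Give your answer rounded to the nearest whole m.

819 m

Two edge vectors: Shot 7→Shot 8 = (105, -251, -121.1), Shot 7→Shot 9 = (-74, -206, -24.2).
Normal n = (Shot 7→Shot 8) × (Shot 7→Shot 9) = (-18872.4, 11502.4, -40204).
So ∂z/∂E = −n_x/n_z = −0.46941598 and ∂z/∂N = −n_y/n_z = 0.28610089.
Intercept c from Shot 7: 742.7 + 335038.61 − 1503757.98 = −1167976.67.
At (713544, 5255995): z = −334949.0 + 1503744.8 − 1167976.67 = 819.2 m.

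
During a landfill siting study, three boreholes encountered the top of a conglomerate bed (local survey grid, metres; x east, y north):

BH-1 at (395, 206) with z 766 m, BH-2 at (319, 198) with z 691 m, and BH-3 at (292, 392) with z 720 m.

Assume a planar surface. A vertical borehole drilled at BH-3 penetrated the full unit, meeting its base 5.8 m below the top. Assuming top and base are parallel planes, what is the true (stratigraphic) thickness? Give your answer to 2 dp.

Two edge vectors: BH-1→BH-2 = (-76, -8, -75), BH-1→BH-3 = (-103, 186, -46).
Normal n = (BH-1→BH-2) × (BH-1→BH-3) = (14318, 4229, -14960).
So ∂z/∂x = −n_x/n_z = 0.95709 and ∂z/∂y = −n_y/n_z = 0.28269.
|∇z| = √(a²+b²) = 0.99796, so dip δ = arctan(0.99796) = 44.94°.
True thickness = vertical thickness × cos δ = 5.8 × cos 44.94° = 4.11 m.

4.11 m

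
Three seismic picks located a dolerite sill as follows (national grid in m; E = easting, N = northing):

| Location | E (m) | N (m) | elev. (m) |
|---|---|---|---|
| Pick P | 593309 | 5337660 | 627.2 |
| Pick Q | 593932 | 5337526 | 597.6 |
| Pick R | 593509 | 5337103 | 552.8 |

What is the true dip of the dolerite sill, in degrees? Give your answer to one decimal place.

Two edge vectors: Pick P→Pick Q = (623, -134, -29.6), Pick P→Pick R = (200, -557, -74.4).
Normal n = (Pick P→Pick Q) × (Pick P→Pick R) = (-6517.6, 40431.2, -320211).
So ∂z/∂E = −n_x/n_z = −0.02035 and ∂z/∂N = −n_y/n_z = 0.12626.
Gradient magnitude |∇z| = √(a² + b²) = √(0.00041 + 0.01594) = 0.12789.
True dip = arctan(0.12789) = 7.3°, dipping toward S (azimuth ≈ 171°).

7.3°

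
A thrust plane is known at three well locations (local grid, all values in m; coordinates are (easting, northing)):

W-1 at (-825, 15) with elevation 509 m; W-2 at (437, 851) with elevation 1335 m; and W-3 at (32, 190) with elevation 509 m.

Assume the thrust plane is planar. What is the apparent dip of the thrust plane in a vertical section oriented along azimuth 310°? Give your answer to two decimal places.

Let the plane be z = a·E + b·N + c.
W-2−W-1: 1262a + 836b = 826;  W-3−W-1: 857a + 175b = 0.
Solving gives a = −0.29167, b = 1.42833.
Unit vector along 310° is (sin 310°, cos 310°) = (-0.7660, 0.6428).
Slope in that direction = a·(-0.7660) + b·(0.6428) = 1.14154.
Apparent dip = arctan|1.14154| = 48.78° (true dip is 55.6°, so apparent ≤ true as expected).

48.78°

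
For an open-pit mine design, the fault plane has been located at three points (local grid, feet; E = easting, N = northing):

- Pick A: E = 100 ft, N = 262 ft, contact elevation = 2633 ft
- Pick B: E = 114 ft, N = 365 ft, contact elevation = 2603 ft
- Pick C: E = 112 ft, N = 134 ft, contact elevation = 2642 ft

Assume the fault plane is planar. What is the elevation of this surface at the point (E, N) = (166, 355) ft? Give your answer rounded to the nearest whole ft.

Let the plane be z = a·E + b·N + c.
Pick B−Pick A: 14a + 103b = −30;  Pick C−Pick A: 12a − 128b = 9.
Solving gives a = −0.96202, b = −0.16050.
Then c = 2633 − a·100 − b·262 = 2771.25.
At (166, 355): z = −159.7 − 57.0 + 2771.25 = 2554.6 ft.

2555 ft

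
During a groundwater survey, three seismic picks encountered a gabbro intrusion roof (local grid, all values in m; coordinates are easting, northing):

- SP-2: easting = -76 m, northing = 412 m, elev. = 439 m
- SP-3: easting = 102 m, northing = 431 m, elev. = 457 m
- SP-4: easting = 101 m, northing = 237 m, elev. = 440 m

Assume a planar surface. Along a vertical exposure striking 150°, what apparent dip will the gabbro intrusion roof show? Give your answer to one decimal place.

1.7°

Let the plane be z = a·easting + b·northing + c.
SP-3−SP-2: 178a + 19b = 18;  SP-4−SP-2: 177a − 175b = 1.
Solving gives a = 0.09182, b = 0.08716.
Unit vector along 150° is (sin 150°, cos 150°) = (0.5000, -0.8660).
Slope in that direction = a·(0.5000) + b·(-0.8660) = −0.02957.
Apparent dip = arctan|0.02957| = 1.7° (true dip is 7.2°, so apparent ≤ true as expected).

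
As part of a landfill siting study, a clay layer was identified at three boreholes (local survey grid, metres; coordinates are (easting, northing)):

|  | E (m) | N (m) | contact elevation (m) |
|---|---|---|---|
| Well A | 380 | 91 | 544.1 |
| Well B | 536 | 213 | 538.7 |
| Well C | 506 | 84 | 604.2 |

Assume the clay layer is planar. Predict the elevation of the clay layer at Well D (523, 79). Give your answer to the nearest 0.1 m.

Let the plane be z = a·E + b·N + c.
Well B−Well A: 156a + 122b = −5.4;  Well C−Well A: 126a − 7b = 60.1.
Solving gives a = 0.44305, b = −0.61079.
Then c = 544.1 − a·380 − b·91 = 431.32.
At (523, 79): z = 231.7 − 48.3 + 431.32 = 614.8 m.

614.8 m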